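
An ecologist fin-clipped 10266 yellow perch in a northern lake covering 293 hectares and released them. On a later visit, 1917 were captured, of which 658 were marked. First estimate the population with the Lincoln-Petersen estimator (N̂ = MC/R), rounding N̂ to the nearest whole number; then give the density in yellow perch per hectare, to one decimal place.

N̂ = 10266·1917/658 = 19679922/658 ≈ 29908.7 → 29909
Density = N̂ / area = 29909 / 293 ≈ 102.08 → 102.1 per hectare

density ≈ 102.1 yellow perch per hectare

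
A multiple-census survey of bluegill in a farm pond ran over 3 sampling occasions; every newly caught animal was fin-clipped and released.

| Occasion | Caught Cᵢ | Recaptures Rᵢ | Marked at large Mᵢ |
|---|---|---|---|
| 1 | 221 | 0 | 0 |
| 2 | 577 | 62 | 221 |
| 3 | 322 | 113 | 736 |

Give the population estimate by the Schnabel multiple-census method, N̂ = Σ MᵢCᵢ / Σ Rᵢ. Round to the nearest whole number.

Σ MᵢCᵢ = 0·221 + 221·577 + 736·322 = 0 + 127517 + 236992 = 364509
Σ Rᵢ = 0 + 62 + 113 = 175
N̂ = 364509 / 175 ≈ 2082.9 → 2083

N ≈ 2083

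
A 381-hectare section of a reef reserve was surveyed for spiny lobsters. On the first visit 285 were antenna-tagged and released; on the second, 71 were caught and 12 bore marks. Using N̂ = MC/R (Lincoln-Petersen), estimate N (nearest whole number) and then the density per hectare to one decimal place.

N̂ = 285·71/12 = 20235/12 ≈ 1686.2 → 1686
Density = N̂ / area = 1686 / 381 ≈ 4.43 → 4.4 per hectare

density ≈ 4.4 spiny lobsters per hectare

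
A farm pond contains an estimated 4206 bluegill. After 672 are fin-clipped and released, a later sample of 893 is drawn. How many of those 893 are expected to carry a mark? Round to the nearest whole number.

The marked fraction of the population is 672/4206, so in a sample of 893 expect C·(M/N) marked.
E[R] = 672 × 893 / 4206 = 600096 / 4206 ≈ 142.7 → 143

expected recaptures ≈ 143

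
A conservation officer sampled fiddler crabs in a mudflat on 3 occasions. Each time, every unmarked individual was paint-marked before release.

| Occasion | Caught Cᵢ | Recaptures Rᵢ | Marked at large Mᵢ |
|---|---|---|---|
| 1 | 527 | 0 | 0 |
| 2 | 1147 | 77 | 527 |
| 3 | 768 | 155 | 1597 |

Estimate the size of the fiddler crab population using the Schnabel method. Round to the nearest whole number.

Σ MᵢCᵢ = 0·527 + 527·1147 + 1597·768 = 0 + 604469 + 1226496 = 1830965
Σ Rᵢ = 0 + 77 + 155 = 232
N̂ = 1830965 / 232 ≈ 7892.1 → 7892

N ≈ 7892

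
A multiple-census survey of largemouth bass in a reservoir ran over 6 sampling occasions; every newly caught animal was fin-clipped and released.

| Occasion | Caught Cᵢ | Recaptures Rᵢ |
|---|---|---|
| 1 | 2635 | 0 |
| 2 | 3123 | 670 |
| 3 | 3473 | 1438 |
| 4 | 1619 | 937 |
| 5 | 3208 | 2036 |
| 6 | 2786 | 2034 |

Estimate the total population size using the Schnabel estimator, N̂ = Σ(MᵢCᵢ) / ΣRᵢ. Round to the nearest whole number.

Marked at large before each occasion: Mᵢ = Σⱼ<ᵢ (Cⱼ − Rⱼ) → M1=0, M2=2635, M3=5088, M4=7123, M5=7805, M6=8977
Σ MᵢCᵢ = 0·2635 + 2635·3123 + 5088·3473 + 7123·1619 + 7805·3208 + 8977·2786 = 0 + 8229105 + 17670624 + 11532137 + 25038440 + 25009922 = 87480228
Σ Rᵢ = 0 + 670 + 1438 + 937 + 2036 + 2034 = 7115
N̂ = 87480228 / 7115 ≈ 12295.2 → 12295

N ≈ 12,295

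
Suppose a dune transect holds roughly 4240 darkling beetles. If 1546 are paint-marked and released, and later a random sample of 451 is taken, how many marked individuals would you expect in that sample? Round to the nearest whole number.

Expected recaptures E[R] = M·C / N.
E[R] = 1546 × 451 / 4240 = 697246 / 4240 ≈ 164.4 → 164

expected recaptures ≈ 164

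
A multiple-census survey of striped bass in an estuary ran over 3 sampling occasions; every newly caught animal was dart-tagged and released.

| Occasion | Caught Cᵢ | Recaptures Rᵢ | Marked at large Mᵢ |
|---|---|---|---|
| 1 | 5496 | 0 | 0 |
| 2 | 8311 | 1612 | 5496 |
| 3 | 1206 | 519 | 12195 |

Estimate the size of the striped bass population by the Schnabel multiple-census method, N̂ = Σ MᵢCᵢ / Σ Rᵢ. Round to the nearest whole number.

Σ MᵢCᵢ = 0·5496 + 5496·8311 + 12195·1206 = 0 + 45677256 + 14707170 = 60384426
Σ Rᵢ = 0 + 1612 + 519 = 2131
N̂ = 60384426 / 2131 ≈ 28336.2 → 28336

N ≈ 28,336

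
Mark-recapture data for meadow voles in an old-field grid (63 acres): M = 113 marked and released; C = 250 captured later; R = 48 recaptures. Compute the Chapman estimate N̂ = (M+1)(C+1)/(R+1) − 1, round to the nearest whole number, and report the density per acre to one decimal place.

density ≈ 9.3 meadow voles per acre

N̂ = 114·251/49 − 1 = 28614/49 − 1 ≈ 583.0 → 583
Density = N̂ / area = 583 / 63 ≈ 9.25 → 9.3 per acre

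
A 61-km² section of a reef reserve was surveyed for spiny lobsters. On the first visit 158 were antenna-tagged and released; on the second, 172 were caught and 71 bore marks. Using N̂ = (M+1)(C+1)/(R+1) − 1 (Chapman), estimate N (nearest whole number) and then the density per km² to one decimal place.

N̂ = 159·173/72 − 1 = 27507/72 − 1 ≈ 381.0 → 381
Density = N̂ / area = 381 / 61 ≈ 6.246 → 6.2 per km²

density ≈ 6.2 spiny lobsters per km²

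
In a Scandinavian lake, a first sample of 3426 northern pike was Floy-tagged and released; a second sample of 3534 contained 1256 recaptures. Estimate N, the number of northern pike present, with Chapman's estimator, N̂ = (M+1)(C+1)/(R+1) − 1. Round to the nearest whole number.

N̂ = (3426+1)(3534+1)/(1256+1) − 1 = 3427·3535/1257 − 1
= 12114445/1257 − 1 ≈ 9637.6 − 1 ≈ 9636.6 → 9637

N ≈ 9637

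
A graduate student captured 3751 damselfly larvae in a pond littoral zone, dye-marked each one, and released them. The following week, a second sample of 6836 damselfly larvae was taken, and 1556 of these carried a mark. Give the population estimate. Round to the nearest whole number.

N ≈ 16,479

Lincoln-Petersen assumes M/N = R/C, so N = M·C / R.
N = (3751 × 6836) / 1556 = 25641836 / 1556 ≈ 16479.3 → 16479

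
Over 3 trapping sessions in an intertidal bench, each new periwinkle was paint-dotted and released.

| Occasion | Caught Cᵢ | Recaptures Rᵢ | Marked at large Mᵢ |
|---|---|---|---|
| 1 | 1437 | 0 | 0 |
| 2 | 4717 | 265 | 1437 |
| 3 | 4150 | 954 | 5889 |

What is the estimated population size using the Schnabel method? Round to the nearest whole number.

Σ MᵢCᵢ = 0·1437 + 1437·4717 + 5889·4150 = 0 + 6778329 + 24439350 = 31217679
Σ Rᵢ = 0 + 265 + 954 = 1219
N̂ = 31217679 / 1219 ≈ 25609.3 → 25609

N ≈ 25,609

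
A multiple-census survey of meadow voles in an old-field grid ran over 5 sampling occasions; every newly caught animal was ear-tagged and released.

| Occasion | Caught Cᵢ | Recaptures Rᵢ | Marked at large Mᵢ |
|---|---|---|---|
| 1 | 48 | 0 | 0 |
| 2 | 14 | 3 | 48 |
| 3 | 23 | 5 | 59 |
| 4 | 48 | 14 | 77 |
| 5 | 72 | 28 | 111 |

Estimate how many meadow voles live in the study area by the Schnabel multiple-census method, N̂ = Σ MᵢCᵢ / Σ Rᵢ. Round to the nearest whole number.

N ≈ 274

Σ MᵢCᵢ = 0·48 + 48·14 + 59·23 + 77·48 + 111·72 = 0 + 672 + 1357 + 3696 + 7992 = 13717
Σ Rᵢ = 0 + 3 + 5 + 14 + 28 = 50
N̂ = 13717 / 50 ≈ 274.3 → 274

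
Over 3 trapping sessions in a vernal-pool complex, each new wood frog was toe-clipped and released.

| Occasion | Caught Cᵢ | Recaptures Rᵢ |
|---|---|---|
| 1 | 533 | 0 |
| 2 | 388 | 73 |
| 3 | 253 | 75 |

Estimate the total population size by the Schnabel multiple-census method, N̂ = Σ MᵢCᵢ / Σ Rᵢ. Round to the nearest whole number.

N ≈ 2847

Marked at large before each occasion: Mᵢ = Σⱼ<ᵢ (Cⱼ − Rⱼ) → M1=0, M2=533, M3=848
Σ MᵢCᵢ = 0·533 + 533·388 + 848·253 = 0 + 206804 + 214544 = 421348
Σ Rᵢ = 0 + 73 + 75 = 148
N̂ = 421348 / 148 ≈ 2846.9 → 2847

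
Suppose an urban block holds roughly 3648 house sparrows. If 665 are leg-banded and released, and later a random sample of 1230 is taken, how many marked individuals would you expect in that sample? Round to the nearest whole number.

expected recaptures ≈ 224

Expected recaptures E[R] = M·C / N.
E[R] = 665 × 1230 / 3648 = 817950 / 3648 ≈ 224.2 → 224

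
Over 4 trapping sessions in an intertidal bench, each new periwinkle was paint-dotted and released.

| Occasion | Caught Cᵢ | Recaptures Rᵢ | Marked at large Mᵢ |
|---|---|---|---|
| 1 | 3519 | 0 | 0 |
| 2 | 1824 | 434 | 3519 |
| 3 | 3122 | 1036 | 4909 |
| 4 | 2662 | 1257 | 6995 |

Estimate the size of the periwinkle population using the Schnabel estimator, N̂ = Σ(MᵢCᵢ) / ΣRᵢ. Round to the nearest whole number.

N ≈ 14,802

Σ MᵢCᵢ = 0·3519 + 3519·1824 + 4909·3122 + 6995·2662 = 0 + 6418656 + 15325898 + 18620690 = 40365244
Σ Rᵢ = 0 + 434 + 1036 + 1257 = 2727
N̂ = 40365244 / 2727 ≈ 14802.1 → 14802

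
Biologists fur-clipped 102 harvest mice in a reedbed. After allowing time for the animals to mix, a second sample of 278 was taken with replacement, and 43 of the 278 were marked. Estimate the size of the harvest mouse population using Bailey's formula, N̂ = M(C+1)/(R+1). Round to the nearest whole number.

N ≈ 647

N̂ = 102·(278+1)/(43+1) = 102·279/44 = 28458/44 ≈ 646.8 → 647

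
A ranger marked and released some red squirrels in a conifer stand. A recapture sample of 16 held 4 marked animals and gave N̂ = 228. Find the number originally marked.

From N = M·C/R: M = N·R / C = 228·4 / 16 = 912 / 16 = 57.

M = 57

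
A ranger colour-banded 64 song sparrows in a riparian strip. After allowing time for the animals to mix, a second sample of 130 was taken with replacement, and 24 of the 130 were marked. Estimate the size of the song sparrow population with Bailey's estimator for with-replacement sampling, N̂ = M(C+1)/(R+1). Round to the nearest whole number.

N̂ = 64·(130+1)/(24+1) = 64·131/25 = 8384/25 ≈ 335.4 → 335

N ≈ 335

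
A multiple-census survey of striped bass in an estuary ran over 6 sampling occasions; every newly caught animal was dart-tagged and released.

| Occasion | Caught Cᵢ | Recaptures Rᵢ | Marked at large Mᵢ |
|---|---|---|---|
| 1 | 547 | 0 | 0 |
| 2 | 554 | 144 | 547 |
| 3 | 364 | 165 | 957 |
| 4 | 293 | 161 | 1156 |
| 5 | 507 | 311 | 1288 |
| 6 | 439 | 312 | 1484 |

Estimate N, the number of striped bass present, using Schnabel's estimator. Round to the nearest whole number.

Σ MᵢCᵢ = 0·547 + 547·554 + 957·364 + 1156·293 + 1288·507 + 1484·439 = 0 + 303038 + 348348 + 338708 + 653016 + 651476 = 2294586
Σ Rᵢ = 0 + 144 + 165 + 161 + 311 + 312 = 1093
N̂ = 2294586 / 1093 ≈ 2099.3 → 2099

N ≈ 2099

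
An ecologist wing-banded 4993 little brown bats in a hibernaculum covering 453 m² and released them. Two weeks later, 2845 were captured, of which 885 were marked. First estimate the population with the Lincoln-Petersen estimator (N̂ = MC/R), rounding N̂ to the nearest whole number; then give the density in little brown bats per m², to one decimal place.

N̂ = 4993·2845/885 = 14205085/885 ≈ 16050.9 → 16051
Density = N̂ / area = 16051 / 453 ≈ 35.43 → 35.4 per m²

density ≈ 35.4 little brown bats per m²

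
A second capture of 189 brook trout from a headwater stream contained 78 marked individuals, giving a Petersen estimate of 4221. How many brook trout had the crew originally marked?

From N = M·C/R: M = N·R / C = 4221·78 / 189 = 329238 / 189 = 1742.

M = 1742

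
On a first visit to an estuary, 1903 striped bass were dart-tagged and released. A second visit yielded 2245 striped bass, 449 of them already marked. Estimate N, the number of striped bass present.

N = (1903 × 2245) / 449 = 4272235 / 449 = 9515

N = 9515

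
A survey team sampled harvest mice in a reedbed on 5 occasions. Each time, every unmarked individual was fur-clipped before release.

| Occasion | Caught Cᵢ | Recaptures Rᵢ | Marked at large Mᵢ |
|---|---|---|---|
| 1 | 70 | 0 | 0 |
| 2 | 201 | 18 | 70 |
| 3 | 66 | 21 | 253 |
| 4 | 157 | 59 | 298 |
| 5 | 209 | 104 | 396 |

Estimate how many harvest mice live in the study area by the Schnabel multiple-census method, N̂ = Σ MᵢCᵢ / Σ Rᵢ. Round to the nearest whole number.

Σ MᵢCᵢ = 0·70 + 70·201 + 253·66 + 298·157 + 396·209 = 0 + 14070 + 16698 + 46786 + 82764 = 160318
Σ Rᵢ = 0 + 18 + 21 + 59 + 104 = 202
N̂ = 160318 / 202 ≈ 793.7 → 794

N ≈ 794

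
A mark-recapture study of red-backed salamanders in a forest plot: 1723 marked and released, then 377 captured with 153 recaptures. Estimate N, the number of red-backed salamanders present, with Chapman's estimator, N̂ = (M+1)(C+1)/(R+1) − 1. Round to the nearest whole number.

N̂ = (1723+1)(377+1)/(153+1) − 1 = 1724·378/154 − 1
= 651672/154 − 1 ≈ 4231.6 − 1 ≈ 4230.6 → 4231

N ≈ 4231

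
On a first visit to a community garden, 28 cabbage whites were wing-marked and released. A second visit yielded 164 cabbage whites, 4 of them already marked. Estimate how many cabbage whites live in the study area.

N = (28 × 164) / 4 = 4592 / 4 = 1148

N = 1148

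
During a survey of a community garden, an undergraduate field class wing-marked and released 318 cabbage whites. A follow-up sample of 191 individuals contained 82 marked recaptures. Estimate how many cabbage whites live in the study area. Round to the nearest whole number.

N ≈ 741

If marked individuals mix randomly, R/C ≈ M/N, giving N ≈ M·C/R.
N = (318 × 191) / 82 = 60738 / 82 ≈ 740.7 → 741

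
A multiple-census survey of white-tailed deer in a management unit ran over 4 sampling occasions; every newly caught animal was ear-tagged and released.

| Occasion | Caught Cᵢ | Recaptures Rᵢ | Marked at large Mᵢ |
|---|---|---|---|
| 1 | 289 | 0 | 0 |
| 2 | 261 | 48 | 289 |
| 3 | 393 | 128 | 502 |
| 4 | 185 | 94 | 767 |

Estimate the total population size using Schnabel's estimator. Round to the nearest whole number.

Σ MᵢCᵢ = 0·289 + 289·261 + 502·393 + 767·185 = 0 + 75429 + 197286 + 141895 = 414610
Σ Rᵢ = 0 + 48 + 128 + 94 = 270
N̂ = 414610 / 270 ≈ 1535.6 → 1536

N ≈ 1536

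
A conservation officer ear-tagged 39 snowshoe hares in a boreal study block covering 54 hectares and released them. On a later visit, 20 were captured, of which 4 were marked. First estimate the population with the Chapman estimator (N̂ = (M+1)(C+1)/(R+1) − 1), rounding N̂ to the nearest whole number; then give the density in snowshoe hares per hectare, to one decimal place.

density ≈ 3.1 snowshoe hares per hectare

N̂ = 40·21/5 − 1 = 840/5 − 1 = 167
Density = N̂ / area = 167 / 54 ≈ 3.09 → 3.1 per hectare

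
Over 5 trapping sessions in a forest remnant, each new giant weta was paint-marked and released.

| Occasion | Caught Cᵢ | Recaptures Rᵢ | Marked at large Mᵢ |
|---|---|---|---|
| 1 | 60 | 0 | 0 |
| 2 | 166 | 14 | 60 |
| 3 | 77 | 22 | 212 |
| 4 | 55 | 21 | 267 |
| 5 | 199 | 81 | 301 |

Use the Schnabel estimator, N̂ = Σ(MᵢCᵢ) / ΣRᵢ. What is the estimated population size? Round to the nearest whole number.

Σ MᵢCᵢ = 0·60 + 60·166 + 212·77 + 267·55 + 301·199 = 0 + 9960 + 16324 + 14685 + 59899 = 100868
Σ Rᵢ = 0 + 14 + 22 + 21 + 81 = 138
N̂ = 100868 / 138 ≈ 730.9 → 731

N ≈ 731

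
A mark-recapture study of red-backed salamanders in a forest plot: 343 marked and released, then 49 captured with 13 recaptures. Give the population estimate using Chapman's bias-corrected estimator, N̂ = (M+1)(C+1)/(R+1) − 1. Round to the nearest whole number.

N ≈ 1228

N̂ = (343+1)(49+1)/(13+1) − 1 = 344·50/14 − 1
= 17200/14 − 1 ≈ 1228.6 − 1 ≈ 1227.6 → 1228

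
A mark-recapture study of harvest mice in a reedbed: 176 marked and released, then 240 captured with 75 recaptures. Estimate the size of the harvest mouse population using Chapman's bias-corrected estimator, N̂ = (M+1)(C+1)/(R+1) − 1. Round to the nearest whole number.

N ≈ 560

N̂ = (176+1)(240+1)/(75+1) − 1 = 177·241/76 − 1
= 42657/76 − 1 ≈ 561.3 − 1 ≈ 560.3 → 560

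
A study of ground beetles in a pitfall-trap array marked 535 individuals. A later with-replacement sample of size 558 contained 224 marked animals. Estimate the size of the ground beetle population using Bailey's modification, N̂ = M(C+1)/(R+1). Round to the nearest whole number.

N̂ = 535·(558+1)/(224+1) = 535·559/225 = 299065/225 ≈ 1329.2 → 1329

N ≈ 1329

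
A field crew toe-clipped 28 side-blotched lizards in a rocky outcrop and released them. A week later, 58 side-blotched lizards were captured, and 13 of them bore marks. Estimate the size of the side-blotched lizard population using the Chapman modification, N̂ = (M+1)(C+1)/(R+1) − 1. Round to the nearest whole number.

N̂ = (28+1)(58+1)/(13+1) − 1 = 29·59/14 − 1
= 1711/14 − 1 ≈ 122.2 − 1 ≈ 121.2 → 121

N ≈ 121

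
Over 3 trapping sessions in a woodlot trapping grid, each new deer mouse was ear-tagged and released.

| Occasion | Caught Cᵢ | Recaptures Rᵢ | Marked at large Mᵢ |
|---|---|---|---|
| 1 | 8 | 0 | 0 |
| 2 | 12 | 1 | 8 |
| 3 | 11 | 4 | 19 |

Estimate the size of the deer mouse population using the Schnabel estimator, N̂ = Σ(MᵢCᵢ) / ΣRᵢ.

N = 61

Σ MᵢCᵢ = 0·8 + 8·12 + 19·11 = 0 + 96 + 209 = 305
Σ Rᵢ = 0 + 1 + 4 = 5
N̂ = 305 / 5 = 61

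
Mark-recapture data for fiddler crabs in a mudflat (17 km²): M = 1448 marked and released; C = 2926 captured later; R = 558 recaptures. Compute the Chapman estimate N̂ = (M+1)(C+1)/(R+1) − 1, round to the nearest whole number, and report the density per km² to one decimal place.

N̂ = 1449·2927/559 − 1 = 4241223/559 − 1 ≈ 7586.2 → 7586
Density = N̂ / area = 7586 / 17 ≈ 446.24 → 446.2 per km²

density ≈ 446.2 fiddler crabs per km²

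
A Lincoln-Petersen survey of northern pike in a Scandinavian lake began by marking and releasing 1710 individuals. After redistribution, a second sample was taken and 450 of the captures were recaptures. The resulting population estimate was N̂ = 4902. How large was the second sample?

From N = M·C/R: C = N·R / M = 4902·450 / 1710 = 2205900 / 1710 = 1290.

C = 1290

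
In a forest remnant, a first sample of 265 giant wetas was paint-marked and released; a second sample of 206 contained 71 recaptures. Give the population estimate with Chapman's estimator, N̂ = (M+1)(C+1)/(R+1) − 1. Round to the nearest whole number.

N ≈ 764

N̂ = (265+1)(206+1)/(71+1) − 1 = 266·207/72 − 1
= 55062/72 − 1 ≈ 764.8 − 1 ≈ 763.8 → 764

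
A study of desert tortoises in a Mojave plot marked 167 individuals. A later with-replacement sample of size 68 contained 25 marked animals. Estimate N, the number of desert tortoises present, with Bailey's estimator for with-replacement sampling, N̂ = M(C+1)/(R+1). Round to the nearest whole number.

N ≈ 443

N̂ = 167·(68+1)/(25+1) = 167·69/26 = 11523/26 ≈ 443.2 → 443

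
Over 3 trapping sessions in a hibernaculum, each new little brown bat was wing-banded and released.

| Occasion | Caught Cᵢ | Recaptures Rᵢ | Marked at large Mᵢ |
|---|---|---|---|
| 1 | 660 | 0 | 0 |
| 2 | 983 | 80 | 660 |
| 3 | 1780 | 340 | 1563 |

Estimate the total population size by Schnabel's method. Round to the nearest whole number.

N ≈ 8169

Σ MᵢCᵢ = 0·660 + 660·983 + 1563·1780 = 0 + 648780 + 2782140 = 3430920
Σ Rᵢ = 0 + 80 + 340 = 420
N̂ = 3430920 / 420 ≈ 8168.9 → 8169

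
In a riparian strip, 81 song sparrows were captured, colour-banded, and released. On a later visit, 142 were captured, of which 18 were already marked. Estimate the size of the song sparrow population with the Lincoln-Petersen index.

N = 639

N = (81 × 142) / 18 = 11502 / 18 = 639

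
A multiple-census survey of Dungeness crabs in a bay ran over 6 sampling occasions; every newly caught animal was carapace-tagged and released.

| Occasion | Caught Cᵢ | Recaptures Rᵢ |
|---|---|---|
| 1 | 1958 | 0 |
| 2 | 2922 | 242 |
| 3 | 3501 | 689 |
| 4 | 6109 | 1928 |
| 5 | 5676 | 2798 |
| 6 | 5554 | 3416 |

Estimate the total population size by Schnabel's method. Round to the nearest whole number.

Marked at large before each occasion: Mᵢ = Σⱼ<ᵢ (Cⱼ − Rⱼ) → M1=0, M2=1958, M3=4638, M4=7450, M5=11631, M6=14509
Σ MᵢCᵢ = 0·1958 + 1958·2922 + 4638·3501 + 7450·6109 + 11631·5676 + 14509·5554 = 0 + 5721276 + 16237638 + 45512050 + 66017556 + 80582986 = 214071506
Σ Rᵢ = 0 + 242 + 689 + 1928 + 2798 + 3416 = 9073
N̂ = 214071506 / 9073 ≈ 23594.3 → 23594

N ≈ 23,594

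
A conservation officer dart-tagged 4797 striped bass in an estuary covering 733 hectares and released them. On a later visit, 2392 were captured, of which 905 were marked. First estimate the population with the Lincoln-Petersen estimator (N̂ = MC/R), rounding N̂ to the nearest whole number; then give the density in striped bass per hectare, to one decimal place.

density ≈ 17.3 striped bass per hectare

N̂ = 4797·2392/905 = 11474424/905 ≈ 12678.9 → 12679
Density = N̂ / area = 12679 / 733 ≈ 17.30 → 17.3 per hectare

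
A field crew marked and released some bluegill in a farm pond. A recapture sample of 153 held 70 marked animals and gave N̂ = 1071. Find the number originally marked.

From N = M·C/R: M = N·R / C = 1071·70 / 153 = 74970 / 153 = 490.

M = 490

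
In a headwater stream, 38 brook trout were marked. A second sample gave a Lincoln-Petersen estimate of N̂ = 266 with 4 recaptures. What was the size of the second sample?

From N = M·C/R: C = N·R / M = 266·4 / 38 = 1064 / 38 = 28.

C = 28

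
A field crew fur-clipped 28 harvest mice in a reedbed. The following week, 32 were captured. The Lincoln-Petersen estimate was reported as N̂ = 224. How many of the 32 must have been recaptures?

R = 4

From N = M·C/R: R = M·C / N = 28·32 / 224 = 896 / 224 = 4.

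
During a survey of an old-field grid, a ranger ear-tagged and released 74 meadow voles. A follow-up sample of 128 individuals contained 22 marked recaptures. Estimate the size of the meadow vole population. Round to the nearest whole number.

The marked fraction in the recapture sample should equal the marked fraction in the population: 22/128 = 74/N.
N = (74 × 128) / 22 = 9472 / 22 ≈ 430.5 → 431

N ≈ 431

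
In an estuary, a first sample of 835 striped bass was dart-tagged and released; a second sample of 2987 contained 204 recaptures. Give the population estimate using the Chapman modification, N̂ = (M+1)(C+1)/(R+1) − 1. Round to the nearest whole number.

N ≈ 12,184

N̂ = (835+1)(2987+1)/(204+1) − 1 = 836·2988/205 − 1
= 2497968/205 − 1 ≈ 12185.2 − 1 ≈ 12184.2 → 12184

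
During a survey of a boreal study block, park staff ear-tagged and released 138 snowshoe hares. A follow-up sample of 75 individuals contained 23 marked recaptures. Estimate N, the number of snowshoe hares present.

N = 450

Lincoln-Petersen assumes M/N = R/C, so N = M·C / R.
N = (138 × 75) / 23 = 10350 / 23 = 450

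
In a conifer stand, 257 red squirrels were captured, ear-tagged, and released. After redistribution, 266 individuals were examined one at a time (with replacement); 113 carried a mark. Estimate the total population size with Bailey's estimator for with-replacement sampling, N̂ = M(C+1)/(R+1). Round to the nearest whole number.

N ≈ 602

N̂ = 257·(266+1)/(113+1) = 257·267/114 = 68619/114 ≈ 601.9 → 602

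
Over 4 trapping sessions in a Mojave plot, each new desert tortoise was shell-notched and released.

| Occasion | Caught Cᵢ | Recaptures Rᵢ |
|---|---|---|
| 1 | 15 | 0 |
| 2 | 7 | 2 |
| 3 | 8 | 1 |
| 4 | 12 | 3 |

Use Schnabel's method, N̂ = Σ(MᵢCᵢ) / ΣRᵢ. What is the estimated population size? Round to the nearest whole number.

N ≈ 98

Marked at large before each occasion: Mᵢ = Σⱼ<ᵢ (Cⱼ − Rⱼ) → M1=0, M2=15, M3=20, M4=27
Σ MᵢCᵢ = 0·15 + 15·7 + 20·8 + 27·12 = 0 + 105 + 160 + 324 = 589
Σ Rᵢ = 0 + 2 + 1 + 3 = 6
N̂ = 589 / 6 ≈ 98.2 → 98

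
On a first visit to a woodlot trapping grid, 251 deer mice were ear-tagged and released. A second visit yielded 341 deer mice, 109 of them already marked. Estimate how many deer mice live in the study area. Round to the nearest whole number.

N ≈ 785

N = (251 × 341) / 109 = 85591 / 109 ≈ 785.2 → 785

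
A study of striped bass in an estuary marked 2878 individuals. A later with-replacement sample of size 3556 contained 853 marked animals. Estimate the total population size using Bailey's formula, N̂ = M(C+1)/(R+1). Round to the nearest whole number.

N̂ = 2878·(3556+1)/(853+1) = 2878·3557/854 = 10237046/854 ≈ 11987.2 → 11987

N ≈ 11,987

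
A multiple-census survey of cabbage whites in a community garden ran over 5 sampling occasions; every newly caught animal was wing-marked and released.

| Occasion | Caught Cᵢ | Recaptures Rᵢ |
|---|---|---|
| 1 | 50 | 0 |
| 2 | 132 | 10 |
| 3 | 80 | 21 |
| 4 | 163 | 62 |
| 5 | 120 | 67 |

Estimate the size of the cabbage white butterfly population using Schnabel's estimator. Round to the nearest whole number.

N ≈ 612

Marked at large before each occasion: Mᵢ = Σⱼ<ᵢ (Cⱼ − Rⱼ) → M1=0, M2=50, M3=172, M4=231, M5=332
Σ MᵢCᵢ = 0·50 + 50·132 + 172·80 + 231·163 + 332·120 = 0 + 6600 + 13760 + 37653 + 39840 = 97853
Σ Rᵢ = 0 + 10 + 21 + 62 + 67 = 160
N̂ = 97853 / 160 ≈ 611.6 → 612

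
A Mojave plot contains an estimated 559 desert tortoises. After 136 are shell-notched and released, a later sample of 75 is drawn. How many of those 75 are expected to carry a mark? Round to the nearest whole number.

Expected recaptures E[R] = M·C / N.
E[R] = 136 × 75 / 559 = 10200 / 559 ≈ 18.2 → 18

expected recaptures ≈ 18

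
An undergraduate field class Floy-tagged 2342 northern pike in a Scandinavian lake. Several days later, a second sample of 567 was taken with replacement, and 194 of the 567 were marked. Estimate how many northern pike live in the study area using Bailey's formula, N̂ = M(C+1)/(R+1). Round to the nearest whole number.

N̂ = 2342·(567+1)/(194+1) = 2342·568/195 = 1330256/195 ≈ 6821.8 → 6822

N ≈ 6822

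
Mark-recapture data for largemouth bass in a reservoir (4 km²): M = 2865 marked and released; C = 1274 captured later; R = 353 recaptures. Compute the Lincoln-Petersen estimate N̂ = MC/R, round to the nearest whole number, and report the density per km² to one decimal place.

density ≈ 2585.0 largemouth bass per km²

N̂ = 2865·1274/353 = 3650010/353 ≈ 10340.0 → 10340
Density = N̂ / area = 10340 / 4 = 2585.0 per km²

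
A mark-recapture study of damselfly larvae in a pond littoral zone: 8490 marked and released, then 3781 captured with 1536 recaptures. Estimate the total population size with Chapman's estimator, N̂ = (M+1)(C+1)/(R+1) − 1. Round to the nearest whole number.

N̂ = (8490+1)(3781+1)/(1536+1) − 1 = 8491·3782/1537 − 1
= 32112962/1537 − 1 ≈ 20893.3 − 1 ≈ 20892.3 → 20892

N ≈ 20,892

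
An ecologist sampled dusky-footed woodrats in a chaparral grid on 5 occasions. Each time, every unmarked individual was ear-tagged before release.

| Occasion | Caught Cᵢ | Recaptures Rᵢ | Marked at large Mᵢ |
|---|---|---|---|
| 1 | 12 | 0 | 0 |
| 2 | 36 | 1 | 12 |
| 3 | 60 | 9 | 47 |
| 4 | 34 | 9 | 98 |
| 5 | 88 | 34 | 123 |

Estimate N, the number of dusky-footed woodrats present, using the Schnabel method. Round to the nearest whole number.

Σ MᵢCᵢ = 0·12 + 12·36 + 47·60 + 98·34 + 123·88 = 0 + 432 + 2820 + 3332 + 10824 = 17408
Σ Rᵢ = 0 + 1 + 9 + 9 + 34 = 53
N̂ = 17408 / 53 ≈ 328.45 → 328

N ≈ 328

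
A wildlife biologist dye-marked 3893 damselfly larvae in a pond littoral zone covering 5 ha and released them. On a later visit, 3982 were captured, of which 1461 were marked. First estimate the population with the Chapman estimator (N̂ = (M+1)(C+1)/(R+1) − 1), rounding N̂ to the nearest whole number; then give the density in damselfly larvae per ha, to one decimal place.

density ≈ 2121.6 damselfly larvae per ha

N̂ = 3894·3983/1462 − 1 = 15509802/1462 − 1 ≈ 10607.6 → 10608
Density = N̂ / area = 10608 / 5 ≈ 2121.60 → 2121.6 per ha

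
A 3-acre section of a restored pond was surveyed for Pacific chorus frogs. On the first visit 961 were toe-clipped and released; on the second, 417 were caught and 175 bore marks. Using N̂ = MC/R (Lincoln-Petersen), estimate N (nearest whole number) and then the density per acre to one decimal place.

density ≈ 763.3 Pacific chorus frogs per acre

N̂ = 961·417/175 = 400737/175 ≈ 2289.9 → 2290
Density = N̂ / area = 2290 / 3 ≈ 763.33 → 763.3 per acre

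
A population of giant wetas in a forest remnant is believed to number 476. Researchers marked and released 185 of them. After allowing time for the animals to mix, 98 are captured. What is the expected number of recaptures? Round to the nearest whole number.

expected recaptures ≈ 38

Expected recaptures E[R] = M·C / N.
E[R] = 185 × 98 / 476 = 18130 / 476 ≈ 38.1 → 38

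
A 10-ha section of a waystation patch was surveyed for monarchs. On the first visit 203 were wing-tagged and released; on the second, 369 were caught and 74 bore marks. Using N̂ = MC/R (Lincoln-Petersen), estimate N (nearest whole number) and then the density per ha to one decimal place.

N̂ = 203·369/74 = 74907/74 ≈ 1012.3 → 1012
Density = N̂ / area = 1012 / 10 ≈ 101.20 → 101.2 per ha

density ≈ 101.2 monarchs per ha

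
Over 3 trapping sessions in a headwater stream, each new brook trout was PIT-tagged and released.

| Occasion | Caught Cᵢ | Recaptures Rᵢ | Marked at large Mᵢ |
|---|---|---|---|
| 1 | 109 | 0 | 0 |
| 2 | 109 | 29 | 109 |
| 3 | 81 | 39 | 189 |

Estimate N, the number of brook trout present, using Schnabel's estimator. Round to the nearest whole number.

Σ MᵢCᵢ = 0·109 + 109·109 + 189·81 = 0 + 11881 + 15309 = 27190
Σ Rᵢ = 0 + 29 + 39 = 68
N̂ = 27190 / 68 ≈ 399.9 → 400

N ≈ 400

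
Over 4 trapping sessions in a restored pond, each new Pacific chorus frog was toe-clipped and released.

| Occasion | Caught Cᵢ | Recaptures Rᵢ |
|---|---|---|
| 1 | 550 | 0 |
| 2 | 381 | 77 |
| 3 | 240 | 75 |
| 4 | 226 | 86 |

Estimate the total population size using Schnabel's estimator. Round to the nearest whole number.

Marked at large before each occasion: Mᵢ = Σⱼ<ᵢ (Cⱼ − Rⱼ) → M1=0, M2=550, M3=854, M4=1019
Σ MᵢCᵢ = 0·550 + 550·381 + 854·240 + 1019·226 = 0 + 209550 + 204960 + 230294 = 644804
Σ Rᵢ = 0 + 77 + 75 + 86 = 238
N̂ = 644804 / 238 ≈ 2709.3 → 2709

N ≈ 2709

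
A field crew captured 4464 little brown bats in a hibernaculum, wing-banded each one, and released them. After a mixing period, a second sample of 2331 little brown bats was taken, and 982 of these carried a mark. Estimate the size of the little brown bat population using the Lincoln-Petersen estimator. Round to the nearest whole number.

The marked fraction in the recapture sample should equal the marked fraction in the population: 982/2331 = 4464/N.
N = (4464 × 2331) / 982 = 10405584 / 982 ≈ 10596.3 → 10596

N ≈ 10,596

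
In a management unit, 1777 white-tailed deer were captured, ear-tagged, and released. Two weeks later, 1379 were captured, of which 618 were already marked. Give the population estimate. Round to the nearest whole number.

If marked individuals mix randomly, R/C ≈ M/N, giving N ≈ M·C/R.
N = (1777 × 1379) / 618 = 2450483 / 618 ≈ 3965.2 → 3965

N ≈ 3965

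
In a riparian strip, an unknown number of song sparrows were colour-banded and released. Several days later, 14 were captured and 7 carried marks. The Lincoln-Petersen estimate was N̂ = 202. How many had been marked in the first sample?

M = 101

From N = M·C/R: M = N·R / C = 202·7 / 14 = 1414 / 14 = 101.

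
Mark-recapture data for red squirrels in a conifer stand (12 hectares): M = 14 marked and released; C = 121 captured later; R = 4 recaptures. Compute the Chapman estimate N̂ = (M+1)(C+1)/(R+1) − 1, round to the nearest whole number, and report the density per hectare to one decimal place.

density ≈ 30.4 red squirrels per hectare

N̂ = 15·122/5 − 1 = 1830/5 − 1 = 365
Density = N̂ / area = 365 / 12 ≈ 30.42 → 30.4 per hectare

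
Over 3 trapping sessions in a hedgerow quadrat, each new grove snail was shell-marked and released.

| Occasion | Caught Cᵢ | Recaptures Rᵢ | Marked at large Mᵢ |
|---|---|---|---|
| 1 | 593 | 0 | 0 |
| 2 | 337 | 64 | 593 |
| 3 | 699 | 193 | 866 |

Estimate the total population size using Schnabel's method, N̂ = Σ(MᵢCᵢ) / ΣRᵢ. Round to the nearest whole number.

N ≈ 3133

Σ MᵢCᵢ = 0·593 + 593·337 + 866·699 = 0 + 199841 + 605334 = 805175
Σ Rᵢ = 0 + 64 + 193 = 257
N̂ = 805175 / 257 ≈ 3133.0 → 3133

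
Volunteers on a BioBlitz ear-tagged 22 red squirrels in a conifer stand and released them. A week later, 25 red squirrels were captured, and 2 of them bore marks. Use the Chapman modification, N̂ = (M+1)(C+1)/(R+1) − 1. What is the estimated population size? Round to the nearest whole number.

N ≈ 198

N̂ = (22+1)(25+1)/(2+1) − 1 = 23·26/3 − 1
= 598/3 − 1 ≈ 199.3 − 1 ≈ 198.3 → 198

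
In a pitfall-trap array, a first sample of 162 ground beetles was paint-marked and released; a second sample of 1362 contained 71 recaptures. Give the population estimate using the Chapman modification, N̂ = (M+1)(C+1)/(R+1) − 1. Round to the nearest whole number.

N̂ = (162+1)(1362+1)/(71+1) − 1 = 163·1363/72 − 1
= 222169/72 − 1 ≈ 3085.7 − 1 ≈ 3084.7 → 3085

N ≈ 3085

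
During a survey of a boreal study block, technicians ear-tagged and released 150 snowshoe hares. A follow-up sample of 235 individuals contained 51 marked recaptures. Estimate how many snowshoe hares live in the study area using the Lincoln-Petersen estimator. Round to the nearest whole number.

N = (150 × 235) / 51 = 35250 / 51 ≈ 691.2 → 691

N ≈ 691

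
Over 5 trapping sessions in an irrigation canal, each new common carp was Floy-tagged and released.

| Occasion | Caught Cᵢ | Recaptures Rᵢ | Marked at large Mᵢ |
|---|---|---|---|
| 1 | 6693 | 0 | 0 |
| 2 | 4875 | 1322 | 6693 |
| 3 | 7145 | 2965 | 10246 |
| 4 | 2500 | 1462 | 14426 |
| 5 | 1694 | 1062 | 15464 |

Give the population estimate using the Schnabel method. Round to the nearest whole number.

Σ MᵢCᵢ = 0·6693 + 6693·4875 + 10246·7145 + 14426·2500 + 15464·1694 = 0 + 32628375 + 73207670 + 36065000 + 26196016 = 168097061
Σ Rᵢ = 0 + 1322 + 2965 + 1462 + 1062 = 6811
N̂ = 168097061 / 6811 ≈ 24680.2 → 24680

N ≈ 24,680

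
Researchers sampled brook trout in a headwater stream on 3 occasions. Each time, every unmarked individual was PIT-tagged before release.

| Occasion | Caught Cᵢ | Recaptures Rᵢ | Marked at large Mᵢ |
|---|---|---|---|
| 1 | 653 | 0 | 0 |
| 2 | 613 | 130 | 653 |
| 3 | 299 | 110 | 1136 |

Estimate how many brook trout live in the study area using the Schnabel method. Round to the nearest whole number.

Σ MᵢCᵢ = 0·653 + 653·613 + 1136·299 = 0 + 400289 + 339664 = 739953
Σ Rᵢ = 0 + 130 + 110 = 240
N̂ = 739953 / 240 ≈ 3083.1 → 3083

N ≈ 3083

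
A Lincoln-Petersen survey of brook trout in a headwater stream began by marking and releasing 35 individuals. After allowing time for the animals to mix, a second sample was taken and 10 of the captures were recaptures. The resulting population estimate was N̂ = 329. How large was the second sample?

C = 94

From N = M·C/R: C = N·R / M = 329·10 / 35 = 3290 / 35 = 94.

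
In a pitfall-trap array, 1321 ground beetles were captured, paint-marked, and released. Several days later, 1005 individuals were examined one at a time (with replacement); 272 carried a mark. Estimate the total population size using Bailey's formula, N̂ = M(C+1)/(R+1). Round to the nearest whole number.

N̂ = 1321·(1005+1)/(272+1) = 1321·1006/273 = 1328926/273 ≈ 4867.9 → 4868

N ≈ 4868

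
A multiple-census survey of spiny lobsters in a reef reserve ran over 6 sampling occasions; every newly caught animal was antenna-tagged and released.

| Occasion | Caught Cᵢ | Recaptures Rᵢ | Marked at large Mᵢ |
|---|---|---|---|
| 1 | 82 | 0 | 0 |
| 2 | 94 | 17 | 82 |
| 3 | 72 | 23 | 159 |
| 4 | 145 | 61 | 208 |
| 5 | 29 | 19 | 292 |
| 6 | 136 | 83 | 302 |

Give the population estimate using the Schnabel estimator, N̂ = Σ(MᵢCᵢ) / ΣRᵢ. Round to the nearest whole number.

Σ MᵢCᵢ = 0·82 + 82·94 + 159·72 + 208·145 + 292·29 + 302·136 = 0 + 7708 + 11448 + 30160 + 8468 + 41072 = 98856
Σ Rᵢ = 0 + 17 + 23 + 61 + 19 + 83 = 203
N̂ = 98856 / 203 ≈ 487.0 → 487

N ≈ 487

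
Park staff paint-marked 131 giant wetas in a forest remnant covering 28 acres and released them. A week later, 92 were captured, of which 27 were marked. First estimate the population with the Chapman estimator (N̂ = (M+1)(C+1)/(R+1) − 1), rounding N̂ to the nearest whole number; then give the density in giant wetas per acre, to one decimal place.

density ≈ 15.6 giant wetas per acre

N̂ = 132·93/28 − 1 = 12276/28 − 1 ≈ 437.4 → 437
Density = N̂ / area = 437 / 28 ≈ 15.61 → 15.6 per acre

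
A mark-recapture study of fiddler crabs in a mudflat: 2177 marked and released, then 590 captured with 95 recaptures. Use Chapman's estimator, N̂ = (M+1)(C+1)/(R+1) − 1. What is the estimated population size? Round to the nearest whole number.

N ≈ 13,407

N̂ = (2177+1)(590+1)/(95+1) − 1 = 2178·591/96 − 1
= 1287198/96 − 1 ≈ 13408.3 − 1 ≈ 13407.3 → 13407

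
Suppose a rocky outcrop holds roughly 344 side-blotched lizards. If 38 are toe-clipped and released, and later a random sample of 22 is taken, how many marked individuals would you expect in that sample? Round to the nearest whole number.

Expected recaptures E[R] = M·C / N.
E[R] = 38 × 22 / 344 = 836 / 344 ≈ 2.4 → 2

expected recaptures ≈ 2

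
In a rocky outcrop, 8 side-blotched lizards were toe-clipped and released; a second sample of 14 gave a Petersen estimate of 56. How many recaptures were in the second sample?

From N = M·C/R: R = M·C / N = 8·14 / 56 = 112 / 56 = 2.

R = 2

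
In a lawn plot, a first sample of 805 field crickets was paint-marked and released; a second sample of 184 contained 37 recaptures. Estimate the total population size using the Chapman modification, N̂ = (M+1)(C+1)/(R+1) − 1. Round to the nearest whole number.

N ≈ 3923

N̂ = (805+1)(184+1)/(37+1) − 1 = 806·185/38 − 1
= 149110/38 − 1 ≈ 3923.9 − 1 ≈ 3922.9 → 3923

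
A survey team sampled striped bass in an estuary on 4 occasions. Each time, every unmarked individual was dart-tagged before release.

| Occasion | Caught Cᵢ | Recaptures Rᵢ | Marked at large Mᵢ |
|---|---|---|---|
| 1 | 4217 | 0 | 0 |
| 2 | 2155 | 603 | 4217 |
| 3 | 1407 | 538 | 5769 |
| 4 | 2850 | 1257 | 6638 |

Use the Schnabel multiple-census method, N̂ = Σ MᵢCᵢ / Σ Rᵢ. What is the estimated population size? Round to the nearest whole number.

N ≈ 15,064

Σ MᵢCᵢ = 0·4217 + 4217·2155 + 5769·1407 + 6638·2850 = 0 + 9087635 + 8116983 + 18918300 = 36122918
Σ Rᵢ = 0 + 603 + 538 + 1257 = 2398
N̂ = 36122918 / 2398 ≈ 15063.8 → 15064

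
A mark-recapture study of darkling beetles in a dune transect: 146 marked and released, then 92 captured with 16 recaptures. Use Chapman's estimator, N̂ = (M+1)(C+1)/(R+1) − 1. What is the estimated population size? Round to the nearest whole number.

N̂ = (146+1)(92+1)/(16+1) − 1 = 147·93/17 − 1
= 13671/17 − 1 ≈ 804.2 − 1 ≈ 803.2 → 803

N ≈ 803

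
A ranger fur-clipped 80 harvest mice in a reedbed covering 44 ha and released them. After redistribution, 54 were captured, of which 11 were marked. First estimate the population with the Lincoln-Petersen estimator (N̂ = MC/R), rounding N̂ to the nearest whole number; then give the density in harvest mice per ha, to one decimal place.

N̂ = 80·54/11 = 4320/11 ≈ 392.7 → 393
Density = N̂ / area = 393 / 44 ≈ 8.93 → 8.9 per ha

density ≈ 8.9 harvest mice per ha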